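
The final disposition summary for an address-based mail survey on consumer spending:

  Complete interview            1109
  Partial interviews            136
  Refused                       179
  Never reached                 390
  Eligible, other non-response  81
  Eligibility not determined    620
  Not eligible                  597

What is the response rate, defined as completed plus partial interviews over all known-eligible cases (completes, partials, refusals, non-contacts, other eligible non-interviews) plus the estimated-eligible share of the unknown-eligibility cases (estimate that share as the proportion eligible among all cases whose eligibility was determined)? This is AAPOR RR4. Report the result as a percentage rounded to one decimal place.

52.6%

Num → 1109 + 136 = 1245
Known eligible → 1109 + 136 + 179 + 390 + 81 = 1895
e = 1895 / (1895 + 597) = 1895 / 2492 = 0.7604
e × U → 0.7604 × 620 = 471.45
Denominator → 1895 + 471.45 = 2366.45
RR4 = 1245 / 2366.45 = 0.5261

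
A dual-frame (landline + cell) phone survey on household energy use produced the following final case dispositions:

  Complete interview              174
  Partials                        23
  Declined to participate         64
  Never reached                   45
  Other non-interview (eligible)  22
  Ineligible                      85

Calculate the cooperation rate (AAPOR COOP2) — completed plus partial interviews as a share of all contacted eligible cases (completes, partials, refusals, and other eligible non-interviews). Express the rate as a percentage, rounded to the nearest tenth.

69.6%

Numerator: 174 + 23 = 197
Denominator: 174 + 23 + 64 + 22 = 283
COOP2 = 197 / 283 = 0.6961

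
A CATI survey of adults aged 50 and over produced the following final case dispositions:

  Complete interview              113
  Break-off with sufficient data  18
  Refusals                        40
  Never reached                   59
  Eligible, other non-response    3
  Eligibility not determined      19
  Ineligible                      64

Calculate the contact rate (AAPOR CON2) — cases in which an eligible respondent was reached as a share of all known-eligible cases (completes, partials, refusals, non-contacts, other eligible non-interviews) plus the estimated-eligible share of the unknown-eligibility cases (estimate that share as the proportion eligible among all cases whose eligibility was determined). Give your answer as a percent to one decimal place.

70.2%

Numerator = 113 + 18 + 40 + 3 = 174
Determined eligible = 113 + 18 + 40 + 59 + 3 = 233
e = 233 / (233 + 64) = 233 / 297 = 0.7845
Eligible share of unknowns = 0.7845 × 19 = 14.91
Base = 233 + 14.91 = 247.91
CON2 = 174 / 247.91 = 0.7019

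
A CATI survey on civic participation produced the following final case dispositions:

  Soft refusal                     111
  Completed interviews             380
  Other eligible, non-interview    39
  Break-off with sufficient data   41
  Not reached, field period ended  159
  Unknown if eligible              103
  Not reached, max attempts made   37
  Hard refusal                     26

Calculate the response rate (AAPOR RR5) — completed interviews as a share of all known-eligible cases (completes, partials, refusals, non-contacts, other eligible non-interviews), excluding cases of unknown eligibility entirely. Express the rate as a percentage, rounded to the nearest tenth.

Refusals = 26 + 111 = 137
No contact after all attempts = 159 + 37 = 196
Numerator = 380
Base = 380 + 41 + 137 + 196 + 39 = 793
RR5 = 380 / 793 = 0.4792

47.9%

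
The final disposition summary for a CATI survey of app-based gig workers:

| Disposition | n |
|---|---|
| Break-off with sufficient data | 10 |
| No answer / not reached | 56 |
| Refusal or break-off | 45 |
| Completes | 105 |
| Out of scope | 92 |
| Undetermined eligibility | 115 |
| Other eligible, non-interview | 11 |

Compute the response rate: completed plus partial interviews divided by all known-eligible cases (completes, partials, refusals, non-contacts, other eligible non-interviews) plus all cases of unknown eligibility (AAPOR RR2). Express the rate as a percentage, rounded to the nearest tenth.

Top = 105 + 10 = 115
Denom = 105 + 10 + 45 + 56 + 11 + 115 = 342
RR2 = 115 / 342 = 0.3363

33.6%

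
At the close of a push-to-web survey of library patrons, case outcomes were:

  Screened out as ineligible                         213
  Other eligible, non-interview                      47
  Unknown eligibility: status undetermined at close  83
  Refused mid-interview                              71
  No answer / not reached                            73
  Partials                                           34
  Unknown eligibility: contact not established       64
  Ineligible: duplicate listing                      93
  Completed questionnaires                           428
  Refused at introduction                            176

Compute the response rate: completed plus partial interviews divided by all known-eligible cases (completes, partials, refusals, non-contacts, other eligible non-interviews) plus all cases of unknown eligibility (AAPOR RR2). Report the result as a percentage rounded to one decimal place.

Declined to participate = 176 + 71 = 247
Undetermined eligibility = 64 + 83 = 147
Not eligible = 213 + 93 = 306
Top = 428 + 34 = 462
Denom = 428 + 34 + 247 + 73 + 47 + 147 = 976
RR2 = 462 / 976 = 0.4734

47.3%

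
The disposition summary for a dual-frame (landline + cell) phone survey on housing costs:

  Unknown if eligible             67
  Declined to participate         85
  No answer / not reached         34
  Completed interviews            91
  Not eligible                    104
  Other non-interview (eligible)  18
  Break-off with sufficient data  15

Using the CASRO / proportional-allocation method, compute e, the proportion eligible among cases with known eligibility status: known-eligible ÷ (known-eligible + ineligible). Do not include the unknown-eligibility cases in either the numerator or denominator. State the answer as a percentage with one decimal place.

Eligible (known): 91 + 15 + 85 + 34 + 18 = 243
e = 243 / (243 + 104) = 243 / 347 = 0.7003

70.0%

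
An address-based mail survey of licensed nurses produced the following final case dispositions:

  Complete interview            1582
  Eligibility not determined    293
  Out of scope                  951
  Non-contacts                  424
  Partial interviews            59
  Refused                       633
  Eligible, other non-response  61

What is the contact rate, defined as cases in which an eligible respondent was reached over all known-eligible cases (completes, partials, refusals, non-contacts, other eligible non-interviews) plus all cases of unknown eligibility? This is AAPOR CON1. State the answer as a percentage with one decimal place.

Top: 1582 + 59 + 633 + 61 = 2335
Base: 1582 + 59 + 633 + 424 + 61 + 293 = 3052
CON1 = 2335 / 3052 = 0.7651

76.5%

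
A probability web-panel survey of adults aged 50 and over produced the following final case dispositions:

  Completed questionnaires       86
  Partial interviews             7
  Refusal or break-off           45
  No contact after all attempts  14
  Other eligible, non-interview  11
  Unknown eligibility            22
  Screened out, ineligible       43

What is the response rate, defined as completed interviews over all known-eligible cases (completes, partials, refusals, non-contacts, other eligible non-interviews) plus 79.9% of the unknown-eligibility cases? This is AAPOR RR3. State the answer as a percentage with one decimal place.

47.6%

Num: 86
Determined eligible: 86 + 7 + 45 + 14 + 11 = 163
e × U: 0.7990 × 22 = 17.58
Base: 163 + 17.58 = 180.58
RR3 = 86 / 180.58 = 0.4762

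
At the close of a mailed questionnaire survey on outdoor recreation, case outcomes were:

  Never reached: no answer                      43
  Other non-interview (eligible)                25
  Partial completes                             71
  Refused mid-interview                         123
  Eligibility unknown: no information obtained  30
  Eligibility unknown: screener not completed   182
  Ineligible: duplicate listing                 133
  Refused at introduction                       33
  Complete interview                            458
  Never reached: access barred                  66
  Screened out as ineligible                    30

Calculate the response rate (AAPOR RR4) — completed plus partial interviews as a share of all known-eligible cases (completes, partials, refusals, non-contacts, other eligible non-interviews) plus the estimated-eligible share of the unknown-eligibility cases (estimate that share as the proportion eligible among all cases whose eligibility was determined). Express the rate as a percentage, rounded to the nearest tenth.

Refusal or break-off = 33 + 123 = 156
No contact after all attempts = 43 + 66 = 109
Undetermined eligibility = 182 + 30 = 212
Out of scope = 30 + 133 = 163
Num = 458 + 71 = 529
Eligible (known) = 458 + 71 + 156 + 109 + 25 = 819
e = 819 / (819 + 163) = 819 / 982 = 0.8340
e × U = 0.8340 × 212 = 176.81
Base = 819 + 176.81 = 995.81
RR4 = 529 / 995.81 = 0.5312

53.1%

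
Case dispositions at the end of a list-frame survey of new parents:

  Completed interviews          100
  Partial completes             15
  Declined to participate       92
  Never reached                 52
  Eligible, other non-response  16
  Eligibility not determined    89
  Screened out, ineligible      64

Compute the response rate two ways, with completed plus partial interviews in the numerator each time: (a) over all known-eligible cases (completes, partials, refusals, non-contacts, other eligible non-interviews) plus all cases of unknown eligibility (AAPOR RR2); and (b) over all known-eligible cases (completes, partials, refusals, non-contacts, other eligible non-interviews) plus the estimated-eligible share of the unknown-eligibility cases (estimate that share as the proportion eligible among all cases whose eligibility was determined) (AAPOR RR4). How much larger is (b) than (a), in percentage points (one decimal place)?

Num: 100 + 15 = 115
Base: 100 + 15 + 92 + 52 + 16 + 89 = 364
RR2 = 115 / 364 = 0.3159
Known eligible: 100 + 15 + 92 + 52 + 16 = 275
e = 275 / (275 + 64) = 275 / 339 = 0.8112
Estimated eligible among unknowns: 0.8112 × 89 = 72.20
Base: 275 + 72.20 = 347.20
RR4 = 115 / 347.20 = 0.3312
Difference = 33.12 − 31.59 = 1.53 percentage points

1.5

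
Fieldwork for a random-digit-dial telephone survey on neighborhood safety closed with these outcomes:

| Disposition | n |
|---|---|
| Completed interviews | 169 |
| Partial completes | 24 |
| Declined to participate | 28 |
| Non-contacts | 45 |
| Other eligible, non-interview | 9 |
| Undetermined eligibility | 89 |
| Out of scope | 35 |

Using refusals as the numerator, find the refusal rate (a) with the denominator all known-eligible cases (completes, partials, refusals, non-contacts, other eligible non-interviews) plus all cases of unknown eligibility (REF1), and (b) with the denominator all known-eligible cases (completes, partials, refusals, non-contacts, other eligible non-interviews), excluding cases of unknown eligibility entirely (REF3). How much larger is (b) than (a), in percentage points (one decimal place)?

Num: 28
Denominator: 169 + 24 + 28 + 45 + 9 + 89 = 364
REF1 = 28 / 364 = 0.0769
Denominator: 169 + 24 + 28 + 45 + 9 = 275
REF3 = 28 / 275 = 0.1018
Difference = 10.18 − 7.69 = 2.49 percentage points

2.5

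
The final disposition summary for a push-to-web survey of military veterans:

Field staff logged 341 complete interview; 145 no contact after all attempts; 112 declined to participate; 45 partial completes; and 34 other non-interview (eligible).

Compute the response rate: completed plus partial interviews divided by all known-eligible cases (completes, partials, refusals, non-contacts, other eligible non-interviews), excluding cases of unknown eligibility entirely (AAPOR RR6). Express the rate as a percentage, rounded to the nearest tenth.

57.0%

Numerator = 341 + 45 = 386
Denominator = 341 + 45 + 112 + 145 + 34 = 677
RR6 = 386 / 677 = 0.5702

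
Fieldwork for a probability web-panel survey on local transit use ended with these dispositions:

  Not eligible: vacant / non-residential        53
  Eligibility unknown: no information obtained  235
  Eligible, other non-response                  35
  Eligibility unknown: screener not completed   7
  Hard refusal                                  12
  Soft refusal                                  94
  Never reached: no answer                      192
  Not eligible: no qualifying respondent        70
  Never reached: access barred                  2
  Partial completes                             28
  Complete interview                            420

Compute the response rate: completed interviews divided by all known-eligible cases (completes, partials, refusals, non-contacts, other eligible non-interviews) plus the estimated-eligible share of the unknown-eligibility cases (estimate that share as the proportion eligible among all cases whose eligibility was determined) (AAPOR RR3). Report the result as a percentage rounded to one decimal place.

42.3%

Refusal or break-off = 12 + 94 = 106
No answer / not reached = 192 + 2 = 194
Undetermined eligibility = 7 + 235 = 242
Screened out, ineligible = 70 + 53 = 123
Numerator: 420
Determined eligible: 420 + 28 + 106 + 194 + 35 = 783
e = 783 / (783 + 123) = 783 / 906 = 0.8642
Estimated eligible among unknowns: 0.8642 × 242 = 209.14
Denominator: 783 + 209.14 = 992.14
RR3 = 420 / 992.14 = 0.4233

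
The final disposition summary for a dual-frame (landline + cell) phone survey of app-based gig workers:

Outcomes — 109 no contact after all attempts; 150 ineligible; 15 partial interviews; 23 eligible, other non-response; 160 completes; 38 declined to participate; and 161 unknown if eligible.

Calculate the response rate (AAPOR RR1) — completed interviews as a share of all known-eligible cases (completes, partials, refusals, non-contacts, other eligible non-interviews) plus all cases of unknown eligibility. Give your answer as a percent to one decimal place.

Numerator → 160
Base → 160 + 15 + 38 + 109 + 23 + 161 = 506
RR1 = 160 / 506 = 0.3162

31.6%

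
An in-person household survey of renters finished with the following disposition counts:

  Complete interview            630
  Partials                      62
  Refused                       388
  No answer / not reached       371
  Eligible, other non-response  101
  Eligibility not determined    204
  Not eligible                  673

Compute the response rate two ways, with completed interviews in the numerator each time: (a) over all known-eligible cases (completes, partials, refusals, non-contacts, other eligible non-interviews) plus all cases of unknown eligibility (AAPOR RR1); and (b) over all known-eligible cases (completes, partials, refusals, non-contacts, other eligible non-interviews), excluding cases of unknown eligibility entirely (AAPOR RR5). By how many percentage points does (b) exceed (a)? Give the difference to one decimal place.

Numerator = 630
Base = 630 + 62 + 388 + 371 + 101 + 204 = 1756
RR1 = 630 / 1756 = 0.3588
Base = 630 + 62 + 388 + 371 + 101 = 1552
RR5 = 630 / 1552 = 0.4059
Difference = 40.59 − 35.88 = 4.71 percentage points

4.7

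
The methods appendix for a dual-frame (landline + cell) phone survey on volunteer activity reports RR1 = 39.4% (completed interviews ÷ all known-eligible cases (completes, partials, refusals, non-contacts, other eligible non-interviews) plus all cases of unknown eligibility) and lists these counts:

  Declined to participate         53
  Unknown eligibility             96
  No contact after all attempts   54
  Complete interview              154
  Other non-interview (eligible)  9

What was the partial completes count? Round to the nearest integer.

RR1 = 154 / D = 0.394
D = 154 / 0.394 = 390.9
Other denominator terms total 366
partial completes = 390.9 − 366 ≈ 25

25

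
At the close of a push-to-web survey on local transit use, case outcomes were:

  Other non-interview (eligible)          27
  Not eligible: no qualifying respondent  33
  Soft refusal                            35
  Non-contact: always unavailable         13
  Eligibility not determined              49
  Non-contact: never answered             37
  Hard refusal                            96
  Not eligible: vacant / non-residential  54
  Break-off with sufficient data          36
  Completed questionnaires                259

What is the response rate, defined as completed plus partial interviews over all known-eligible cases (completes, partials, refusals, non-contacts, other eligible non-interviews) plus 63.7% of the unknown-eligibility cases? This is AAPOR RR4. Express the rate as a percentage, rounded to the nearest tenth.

Refused = 96 + 35 = 131
Never reached = 37 + 13 = 50
Screened out, ineligible = 33 + 54 = 87
Num → 259 + 36 = 295
Known eligible → 259 + 36 + 131 + 50 + 27 = 503
Eligible share of unknowns → 0.6370 × 49 = 31.21
Base → 503 + 31.21 = 534.21
RR4 = 295 / 534.21 = 0.5522

55.2%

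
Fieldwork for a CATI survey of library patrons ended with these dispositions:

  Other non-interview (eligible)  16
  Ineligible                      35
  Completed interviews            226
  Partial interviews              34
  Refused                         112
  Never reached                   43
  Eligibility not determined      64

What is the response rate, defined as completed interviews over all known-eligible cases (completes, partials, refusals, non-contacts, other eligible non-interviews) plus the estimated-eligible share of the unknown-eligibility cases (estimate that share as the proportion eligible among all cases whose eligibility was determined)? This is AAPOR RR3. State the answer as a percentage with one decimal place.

46.1%

Top = 226
Eligible (known) = 226 + 34 + 112 + 43 + 16 = 431
e = 431 / (431 + 35) = 431 / 466 = 0.9249
Eligible share of unknowns = 0.9249 × 64 = 59.19
Base = 431 + 59.19 = 490.19
RR3 = 226 / 490.19 = 0.4610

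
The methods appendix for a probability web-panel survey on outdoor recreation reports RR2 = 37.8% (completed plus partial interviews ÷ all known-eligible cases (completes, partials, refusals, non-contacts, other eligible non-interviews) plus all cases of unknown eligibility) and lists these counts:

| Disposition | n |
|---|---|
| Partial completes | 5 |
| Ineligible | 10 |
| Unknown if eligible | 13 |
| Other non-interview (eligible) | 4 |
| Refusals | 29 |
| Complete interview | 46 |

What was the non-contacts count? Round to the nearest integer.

38

Top = 46 + 5 = 51
RR2 = 51 / D = 0.378
D = 51 / 0.378 = 134.9
Remaining denominator categories sum to 97
non-contacts = 134.9 − 97 ≈ 38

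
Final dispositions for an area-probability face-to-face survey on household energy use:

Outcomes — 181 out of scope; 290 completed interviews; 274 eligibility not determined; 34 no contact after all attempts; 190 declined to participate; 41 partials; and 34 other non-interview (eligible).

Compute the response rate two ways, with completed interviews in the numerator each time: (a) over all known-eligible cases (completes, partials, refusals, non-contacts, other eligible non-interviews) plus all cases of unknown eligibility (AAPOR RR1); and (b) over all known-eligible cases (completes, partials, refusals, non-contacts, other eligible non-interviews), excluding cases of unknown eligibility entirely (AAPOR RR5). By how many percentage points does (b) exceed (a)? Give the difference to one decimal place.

15.6

Num → 290
Base → 290 + 41 + 190 + 34 + 34 + 274 = 863
RR1 = 290 / 863 = 0.3360
Base → 290 + 41 + 190 + 34 + 34 = 589
RR5 = 290 / 589 = 0.4924
Difference = 49.24 − 33.60 = 15.64 percentage points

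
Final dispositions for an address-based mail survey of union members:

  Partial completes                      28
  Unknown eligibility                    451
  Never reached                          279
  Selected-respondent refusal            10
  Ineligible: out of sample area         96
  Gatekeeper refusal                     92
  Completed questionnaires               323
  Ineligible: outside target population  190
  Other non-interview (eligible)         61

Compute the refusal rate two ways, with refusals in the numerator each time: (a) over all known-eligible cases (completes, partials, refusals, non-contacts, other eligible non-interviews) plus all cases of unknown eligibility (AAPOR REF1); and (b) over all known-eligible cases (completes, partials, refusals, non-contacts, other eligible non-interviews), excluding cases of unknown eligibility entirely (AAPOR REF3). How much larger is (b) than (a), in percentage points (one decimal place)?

4.7

Refusals = 92 + 10 = 102
Ineligible = 190 + 96 = 286
Numerator: 102
Denom: 323 + 28 + 102 + 279 + 61 + 451 = 1244
REF1 = 102 / 1244 = 0.0820
Denom: 323 + 28 + 102 + 279 + 61 = 793
REF3 = 102 / 793 = 0.1286
Difference = 12.86 − 8.20 = 4.66 percentage points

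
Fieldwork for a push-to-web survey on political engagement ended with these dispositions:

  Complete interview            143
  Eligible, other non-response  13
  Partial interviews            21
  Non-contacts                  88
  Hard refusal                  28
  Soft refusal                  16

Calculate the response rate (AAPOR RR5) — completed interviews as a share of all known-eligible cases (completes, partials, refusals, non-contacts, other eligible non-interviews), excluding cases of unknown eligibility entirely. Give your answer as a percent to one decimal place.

46.3%

Declined to participate = 28 + 16 = 44
Num = 143
Denom = 143 + 21 + 44 + 88 + 13 = 309
RR5 = 143 / 309 = 0.4628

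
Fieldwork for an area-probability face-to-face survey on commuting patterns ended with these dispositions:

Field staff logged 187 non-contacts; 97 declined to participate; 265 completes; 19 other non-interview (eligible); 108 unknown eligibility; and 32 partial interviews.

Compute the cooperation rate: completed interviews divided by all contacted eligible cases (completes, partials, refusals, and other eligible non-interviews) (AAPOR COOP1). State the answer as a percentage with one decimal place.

64.2%

Numerator → 265
Denom → 265 + 32 + 97 + 19 = 413
COOP1 = 265 / 413 = 0.6416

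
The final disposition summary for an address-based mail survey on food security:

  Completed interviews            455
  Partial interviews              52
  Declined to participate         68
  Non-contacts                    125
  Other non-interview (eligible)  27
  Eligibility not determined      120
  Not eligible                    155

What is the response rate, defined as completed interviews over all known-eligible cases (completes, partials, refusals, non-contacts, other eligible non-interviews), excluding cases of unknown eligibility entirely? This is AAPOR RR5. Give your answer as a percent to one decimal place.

62.6%

Numerator → 455
Denominator → 455 + 52 + 68 + 125 + 27 = 727
RR5 = 455 / 727 = 0.6259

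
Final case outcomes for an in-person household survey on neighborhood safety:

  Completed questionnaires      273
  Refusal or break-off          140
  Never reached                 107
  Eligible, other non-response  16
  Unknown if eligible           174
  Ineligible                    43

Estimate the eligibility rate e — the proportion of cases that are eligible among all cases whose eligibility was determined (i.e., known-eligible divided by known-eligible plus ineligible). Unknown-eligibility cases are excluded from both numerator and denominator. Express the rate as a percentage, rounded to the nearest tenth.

Determined eligible: 273 + 140 + 107 + 16 = 536
e = 536 / (536 + 43) = 536 / 579 = 0.9257

92.6%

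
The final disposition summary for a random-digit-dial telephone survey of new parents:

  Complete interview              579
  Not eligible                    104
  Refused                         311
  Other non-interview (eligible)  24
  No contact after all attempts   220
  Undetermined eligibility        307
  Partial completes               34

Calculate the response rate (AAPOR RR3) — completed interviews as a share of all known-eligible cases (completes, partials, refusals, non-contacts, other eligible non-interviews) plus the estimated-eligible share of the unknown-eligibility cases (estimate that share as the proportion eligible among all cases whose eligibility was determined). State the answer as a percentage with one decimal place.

Top → 579
Known eligible → 579 + 34 + 311 + 220 + 24 = 1168
e = 1168 / (1168 + 104) = 1168 / 1272 = 0.9182
Eligible share of unknowns → 0.9182 × 307 = 281.89
Denominator → 1168 + 281.89 = 1449.89
RR3 = 579 / 1449.89 = 0.3993

39.9%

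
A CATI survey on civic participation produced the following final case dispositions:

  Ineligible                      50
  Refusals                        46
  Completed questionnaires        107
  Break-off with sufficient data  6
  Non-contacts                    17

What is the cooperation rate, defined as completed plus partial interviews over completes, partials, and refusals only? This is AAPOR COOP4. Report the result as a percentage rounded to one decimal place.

Top: 107 + 6 = 113
Base: 107 + 6 + 46 = 159
COOP4 = 113 / 159 = 0.7107

71.1%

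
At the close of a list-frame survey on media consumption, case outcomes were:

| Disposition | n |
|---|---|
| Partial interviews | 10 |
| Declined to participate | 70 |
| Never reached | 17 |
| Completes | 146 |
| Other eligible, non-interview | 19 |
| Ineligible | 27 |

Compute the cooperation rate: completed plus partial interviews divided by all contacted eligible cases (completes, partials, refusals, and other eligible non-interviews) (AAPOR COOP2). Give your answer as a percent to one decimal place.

Num → 146 + 10 = 156
Base → 146 + 10 + 70 + 19 = 245
COOP2 = 156 / 245 = 0.6367

63.7%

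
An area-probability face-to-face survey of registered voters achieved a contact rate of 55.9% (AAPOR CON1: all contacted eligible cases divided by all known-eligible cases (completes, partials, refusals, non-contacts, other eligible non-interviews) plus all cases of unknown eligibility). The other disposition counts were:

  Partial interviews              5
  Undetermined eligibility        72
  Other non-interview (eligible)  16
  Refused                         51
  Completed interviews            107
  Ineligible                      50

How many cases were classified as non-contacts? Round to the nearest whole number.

69

Top: 107 + 5 + 51 + 16 = 179
CON1 = 179 / D = 0.559
D = 179 / 0.559 = 320.2
Remaining denominator categories sum to 251
non-contacts = 320.2 − 251 ≈ 69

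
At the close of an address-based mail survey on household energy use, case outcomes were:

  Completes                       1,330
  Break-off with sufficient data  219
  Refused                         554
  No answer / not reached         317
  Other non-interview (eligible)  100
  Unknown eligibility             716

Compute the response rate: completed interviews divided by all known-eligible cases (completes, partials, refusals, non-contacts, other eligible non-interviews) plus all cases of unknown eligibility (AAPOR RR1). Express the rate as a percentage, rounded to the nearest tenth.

Numerator = 1330
Denominator = 1330 + 219 + 554 + 317 + 100 + 716 = 3236
RR1 = 1330 / 3236 = 0.4110

41.1%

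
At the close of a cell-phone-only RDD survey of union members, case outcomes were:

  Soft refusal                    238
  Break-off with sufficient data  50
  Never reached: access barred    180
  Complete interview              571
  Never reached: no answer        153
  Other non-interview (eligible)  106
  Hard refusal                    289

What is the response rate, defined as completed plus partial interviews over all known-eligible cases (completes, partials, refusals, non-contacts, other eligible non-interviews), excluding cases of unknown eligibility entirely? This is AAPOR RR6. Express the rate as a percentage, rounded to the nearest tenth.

Refusal or break-off = 289 + 238 = 527
Non-contacts = 153 + 180 = 333
Numerator = 571 + 50 = 621
Base = 571 + 50 + 527 + 333 + 106 = 1587
RR6 = 621 / 1587 = 0.3913

39.1%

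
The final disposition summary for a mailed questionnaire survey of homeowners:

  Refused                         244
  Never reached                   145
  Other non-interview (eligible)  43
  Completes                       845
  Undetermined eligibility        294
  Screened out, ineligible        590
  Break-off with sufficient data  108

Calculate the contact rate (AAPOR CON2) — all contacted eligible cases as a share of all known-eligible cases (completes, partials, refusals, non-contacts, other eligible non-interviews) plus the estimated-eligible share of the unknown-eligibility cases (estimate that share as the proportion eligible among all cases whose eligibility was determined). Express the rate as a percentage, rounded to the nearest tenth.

Top → 845 + 108 + 244 + 43 = 1240
Determined eligible → 845 + 108 + 244 + 145 + 43 = 1385
e = 1385 / (1385 + 590) = 1385 / 1975 = 0.7013
Eligible share of unknowns → 0.7013 × 294 = 206.18
Denom → 1385 + 206.18 = 1591.18
CON2 = 1240 / 1591.18 = 0.7793

77.9%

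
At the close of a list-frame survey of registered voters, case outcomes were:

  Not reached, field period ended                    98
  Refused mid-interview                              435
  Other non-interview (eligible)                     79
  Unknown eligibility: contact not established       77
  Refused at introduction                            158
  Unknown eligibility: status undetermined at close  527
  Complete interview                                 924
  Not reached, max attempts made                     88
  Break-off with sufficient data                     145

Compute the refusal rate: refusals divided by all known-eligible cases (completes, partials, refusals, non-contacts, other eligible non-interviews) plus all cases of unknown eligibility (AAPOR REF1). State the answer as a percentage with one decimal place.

Declined to participate = 158 + 435 = 593
No answer / not reached = 98 + 88 = 186
Eligibility not determined = 77 + 527 = 604
Num: 593
Denom: 924 + 145 + 593 + 186 + 79 + 604 = 2531
REF1 = 593 / 2531 = 0.2343

23.4%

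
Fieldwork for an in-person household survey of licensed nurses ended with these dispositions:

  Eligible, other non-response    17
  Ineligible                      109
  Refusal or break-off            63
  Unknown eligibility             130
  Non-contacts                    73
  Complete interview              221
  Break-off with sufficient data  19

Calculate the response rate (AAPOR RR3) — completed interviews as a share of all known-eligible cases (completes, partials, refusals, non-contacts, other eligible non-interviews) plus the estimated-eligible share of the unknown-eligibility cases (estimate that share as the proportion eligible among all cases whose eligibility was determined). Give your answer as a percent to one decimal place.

44.7%

Num: 221
Eligible (known): 221 + 19 + 63 + 73 + 17 = 393
e = 393 / (393 + 109) = 393 / 502 = 0.7829
Eligible share of unknowns: 0.7829 × 130 = 101.78
Denominator: 393 + 101.78 = 494.78
RR3 = 221 / 494.78 = 0.4467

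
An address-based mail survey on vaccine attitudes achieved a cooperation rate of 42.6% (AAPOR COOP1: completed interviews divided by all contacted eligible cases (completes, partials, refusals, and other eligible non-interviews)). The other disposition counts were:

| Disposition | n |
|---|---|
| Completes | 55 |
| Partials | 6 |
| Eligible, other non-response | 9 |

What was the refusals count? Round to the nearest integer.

59

COOP1 = 55 / D = 0.426
D = 55 / 0.426 = 129.1
Other denominator terms total 70
refusals = 129.1 − 70 ≈ 59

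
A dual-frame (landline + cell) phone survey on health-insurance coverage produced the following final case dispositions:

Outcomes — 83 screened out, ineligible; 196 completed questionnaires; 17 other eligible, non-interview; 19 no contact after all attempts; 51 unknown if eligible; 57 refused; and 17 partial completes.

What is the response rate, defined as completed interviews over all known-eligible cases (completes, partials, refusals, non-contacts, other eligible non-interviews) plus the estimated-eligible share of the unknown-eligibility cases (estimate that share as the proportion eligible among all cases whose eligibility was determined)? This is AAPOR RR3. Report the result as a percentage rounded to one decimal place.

Num = 196
Determined eligible = 196 + 17 + 57 + 19 + 17 = 306
e = 306 / (306 + 83) = 306 / 389 = 0.7866
e × U = 0.7866 × 51 = 40.12
Base = 306 + 40.12 = 346.12
RR3 = 196 / 346.12 = 0.5663

56.6%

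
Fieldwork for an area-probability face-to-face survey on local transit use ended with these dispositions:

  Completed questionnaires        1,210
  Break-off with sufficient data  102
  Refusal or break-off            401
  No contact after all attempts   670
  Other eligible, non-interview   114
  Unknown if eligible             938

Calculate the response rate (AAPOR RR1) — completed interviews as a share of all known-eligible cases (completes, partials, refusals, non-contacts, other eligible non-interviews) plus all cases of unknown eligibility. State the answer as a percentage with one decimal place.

Numerator: 1210
Denom: 1210 + 102 + 401 + 670 + 114 + 938 = 3435
RR1 = 1210 / 3435 = 0.3523

35.2%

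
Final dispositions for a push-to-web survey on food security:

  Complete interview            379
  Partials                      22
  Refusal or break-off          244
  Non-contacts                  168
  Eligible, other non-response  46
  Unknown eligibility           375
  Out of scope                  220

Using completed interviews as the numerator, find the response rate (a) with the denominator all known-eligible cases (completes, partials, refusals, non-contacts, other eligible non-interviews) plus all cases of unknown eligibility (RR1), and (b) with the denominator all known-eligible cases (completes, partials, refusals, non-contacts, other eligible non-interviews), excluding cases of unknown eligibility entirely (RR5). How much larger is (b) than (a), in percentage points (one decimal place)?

13.4

Numerator: 379
Denominator: 379 + 22 + 244 + 168 + 46 + 375 = 1234
RR1 = 379 / 1234 = 0.3071
Denominator: 379 + 22 + 244 + 168 + 46 = 859
RR5 = 379 / 859 = 0.4412
Difference = 44.12 − 30.71 = 13.41 percentage points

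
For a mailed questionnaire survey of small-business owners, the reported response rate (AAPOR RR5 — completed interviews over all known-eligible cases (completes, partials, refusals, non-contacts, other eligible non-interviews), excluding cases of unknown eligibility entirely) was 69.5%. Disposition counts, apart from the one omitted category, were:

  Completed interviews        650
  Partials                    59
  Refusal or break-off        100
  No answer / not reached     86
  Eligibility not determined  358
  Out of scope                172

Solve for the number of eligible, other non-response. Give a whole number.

40

RR5 = 650 / D = 0.695
D = 650 / 0.695 = 935.3
Other denominator terms total 895
eligible, other non-response = 935.3 − 895 ≈ 40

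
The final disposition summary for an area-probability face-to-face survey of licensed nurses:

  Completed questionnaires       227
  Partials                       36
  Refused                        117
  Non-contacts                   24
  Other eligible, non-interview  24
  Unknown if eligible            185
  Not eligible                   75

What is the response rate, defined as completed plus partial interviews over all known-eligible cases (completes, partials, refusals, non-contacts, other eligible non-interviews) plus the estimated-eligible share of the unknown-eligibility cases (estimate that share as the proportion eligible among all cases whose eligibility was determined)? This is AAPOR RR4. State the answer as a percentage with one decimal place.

44.9%

Top = 227 + 36 = 263
Eligible (known) = 227 + 36 + 117 + 24 + 24 = 428
e = 428 / (428 + 75) = 428 / 503 = 0.8509
Eligible share of unknowns = 0.8509 × 185 = 157.42
Base = 428 + 157.42 = 585.42
RR4 = 263 / 585.42 = 0.4493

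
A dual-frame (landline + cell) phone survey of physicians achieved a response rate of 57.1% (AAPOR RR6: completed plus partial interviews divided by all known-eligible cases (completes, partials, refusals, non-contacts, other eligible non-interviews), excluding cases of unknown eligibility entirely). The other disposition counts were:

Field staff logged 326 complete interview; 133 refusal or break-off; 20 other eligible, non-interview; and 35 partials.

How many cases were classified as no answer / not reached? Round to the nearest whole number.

Top: 326 + 35 = 361
RR6 = 361 / D = 0.571
D = 361 / 0.571 = 632.2
Remaining denominator categories sum to 514
no answer / not reached = 632.2 − 514 ≈ 118

118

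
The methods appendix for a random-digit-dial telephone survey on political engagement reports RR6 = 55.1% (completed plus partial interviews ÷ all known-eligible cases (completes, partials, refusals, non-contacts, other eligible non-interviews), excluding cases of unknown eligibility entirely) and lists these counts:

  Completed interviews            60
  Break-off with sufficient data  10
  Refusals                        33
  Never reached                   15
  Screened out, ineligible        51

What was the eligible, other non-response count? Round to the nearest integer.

Num = 60 + 10 = 70
RR6 = 70 / D = 0.551
D = 70 / 0.551 = 127.0
Rest of base = 118
eligible, other non-response = 127.0 − 118 ≈ 9

9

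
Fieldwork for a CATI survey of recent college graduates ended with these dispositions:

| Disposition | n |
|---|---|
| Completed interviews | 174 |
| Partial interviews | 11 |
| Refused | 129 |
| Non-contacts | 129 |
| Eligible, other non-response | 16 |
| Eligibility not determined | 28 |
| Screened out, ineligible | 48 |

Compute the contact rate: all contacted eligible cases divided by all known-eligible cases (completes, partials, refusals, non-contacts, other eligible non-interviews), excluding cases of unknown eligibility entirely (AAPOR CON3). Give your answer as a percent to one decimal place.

Num → 174 + 11 + 129 + 16 = 330
Base → 174 + 11 + 129 + 129 + 16 = 459
CON3 = 330 / 459 = 0.7190

71.9%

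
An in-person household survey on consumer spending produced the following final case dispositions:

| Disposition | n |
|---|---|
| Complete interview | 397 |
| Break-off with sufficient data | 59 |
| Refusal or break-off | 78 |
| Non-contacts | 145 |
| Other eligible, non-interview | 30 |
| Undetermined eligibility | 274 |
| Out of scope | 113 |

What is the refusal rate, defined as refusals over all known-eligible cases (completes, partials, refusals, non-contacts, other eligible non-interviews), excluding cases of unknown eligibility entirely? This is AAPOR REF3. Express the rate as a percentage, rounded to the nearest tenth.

Top: 78
Base: 397 + 59 + 78 + 145 + 30 = 709
REF3 = 78 / 709 = 0.1100

11.0%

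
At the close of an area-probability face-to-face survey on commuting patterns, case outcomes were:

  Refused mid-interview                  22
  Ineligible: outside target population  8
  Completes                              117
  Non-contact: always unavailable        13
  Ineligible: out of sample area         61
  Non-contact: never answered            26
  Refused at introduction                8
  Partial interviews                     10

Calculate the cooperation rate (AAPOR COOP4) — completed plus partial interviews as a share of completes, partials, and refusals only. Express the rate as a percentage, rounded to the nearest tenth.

80.9%

Refusal or break-off = 8 + 22 = 30
No contact after all attempts = 26 + 13 = 39
Not eligible = 8 + 61 = 69
Num → 117 + 10 = 127
Denom → 117 + 10 + 30 = 157
COOP4 = 127 / 157 = 0.8089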